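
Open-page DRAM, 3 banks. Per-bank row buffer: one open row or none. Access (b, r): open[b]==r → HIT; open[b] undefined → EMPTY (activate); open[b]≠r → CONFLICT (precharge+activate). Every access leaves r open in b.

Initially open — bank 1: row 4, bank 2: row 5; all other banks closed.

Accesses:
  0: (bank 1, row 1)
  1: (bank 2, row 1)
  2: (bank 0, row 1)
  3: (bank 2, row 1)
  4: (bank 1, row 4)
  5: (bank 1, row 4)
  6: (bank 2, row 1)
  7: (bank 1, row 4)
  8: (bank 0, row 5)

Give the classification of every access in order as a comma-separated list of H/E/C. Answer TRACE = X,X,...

TRACE = C,C,E,H,C,H,H,H,C

#0 (1,1) C  (was 4)
#1 (2,1) C  (was 5)
#2 (0,1) E
#3 (2,1) H  (was 1)
#4 (1,4) C  (was 1)
#5 (1,4) H  (was 4)
#6 (2,1) H  (was 1)
#7 (1,4) H  (was 4)
#8 (0,5) C  (was 1)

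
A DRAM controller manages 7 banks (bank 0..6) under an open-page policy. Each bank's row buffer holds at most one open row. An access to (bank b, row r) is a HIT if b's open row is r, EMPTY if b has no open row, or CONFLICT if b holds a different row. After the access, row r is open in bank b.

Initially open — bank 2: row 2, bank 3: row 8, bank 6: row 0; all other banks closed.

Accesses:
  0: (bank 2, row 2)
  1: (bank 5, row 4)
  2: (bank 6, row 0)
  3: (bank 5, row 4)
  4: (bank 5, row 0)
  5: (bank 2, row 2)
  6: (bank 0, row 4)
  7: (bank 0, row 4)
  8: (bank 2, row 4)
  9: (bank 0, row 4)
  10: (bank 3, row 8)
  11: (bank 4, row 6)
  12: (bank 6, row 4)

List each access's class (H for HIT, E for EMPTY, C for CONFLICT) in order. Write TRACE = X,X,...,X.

TRACE = H,E,H,H,C,H,E,H,C,H,H,E,C

step 0: bank2 2->2 [HIT]
step 1: bank5 None->4 [EMPTY]
step 2: bank6 0->0 [HIT]
step 3: bank5 4->4 [HIT]
step 4: bank5 4->0 [CONFLICT]
step 5: bank2 2->2 [HIT]
step 6: bank0 None->4 [EMPTY]
step 7: bank0 4->4 [HIT]
step 8: bank2 2->4 [CONFLICT]
step 9: bank0 4->4 [HIT]
step 10: bank3 8->8 [HIT]
step 11: bank4 None->6 [EMPTY]
step 12: bank6 0->4 [CONFLICT]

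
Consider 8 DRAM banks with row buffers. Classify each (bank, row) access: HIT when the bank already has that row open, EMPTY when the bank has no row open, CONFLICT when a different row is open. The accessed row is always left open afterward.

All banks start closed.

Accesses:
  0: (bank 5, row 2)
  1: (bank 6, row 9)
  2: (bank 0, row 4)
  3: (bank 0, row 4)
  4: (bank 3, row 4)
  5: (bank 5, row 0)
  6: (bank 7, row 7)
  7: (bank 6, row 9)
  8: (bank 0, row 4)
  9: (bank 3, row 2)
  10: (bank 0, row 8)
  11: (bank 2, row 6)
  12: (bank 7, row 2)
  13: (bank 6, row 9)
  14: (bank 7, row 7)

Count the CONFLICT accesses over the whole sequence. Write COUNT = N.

#0 (5,2) E
#1 (6,9) E
#2 (0,4) E
#3 (0,4) H  (was 4)
#4 (3,4) E
#5 (5,0) C  (was 2)
#6 (7,7) E
#7 (6,9) H  (was 9)
#8 (0,4) H  (was 4)
#9 (3,2) C  (was 4)
#10 (0,8) C  (was 4)
#11 (2,6) E
#12 (7,2) C  (was 7)
#13 (6,9) H  (was 9)
#14 (7,7) C  (was 2)

COUNT = 5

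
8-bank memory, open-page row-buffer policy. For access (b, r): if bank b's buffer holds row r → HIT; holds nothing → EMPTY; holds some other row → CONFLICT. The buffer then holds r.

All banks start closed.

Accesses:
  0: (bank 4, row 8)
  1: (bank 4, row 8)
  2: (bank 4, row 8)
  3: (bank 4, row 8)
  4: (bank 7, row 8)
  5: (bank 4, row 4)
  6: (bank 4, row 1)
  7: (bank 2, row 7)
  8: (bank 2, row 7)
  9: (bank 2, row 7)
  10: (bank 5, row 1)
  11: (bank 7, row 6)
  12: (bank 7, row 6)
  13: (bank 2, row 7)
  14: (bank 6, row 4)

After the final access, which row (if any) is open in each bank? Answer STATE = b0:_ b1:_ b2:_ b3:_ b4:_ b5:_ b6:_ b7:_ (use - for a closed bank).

#0 (4,8) E
#1 (4,8) H  (was 8)
#2 (4,8) H  (was 8)
#3 (4,8) H  (was 8)
#4 (7,8) E
#5 (4,4) C  (was 8)
#6 (4,1) C  (was 4)
#7 (2,7) E
#8 (2,7) H  (was 7)
#9 (2,7) H  (was 7)
#10 (5,1) E
#11 (7,6) C  (was 8)
#12 (7,6) H  (was 6)
#13 (2,7) H  (was 7)
#14 (6,4) E

STATE = b0:- b1:- b2:7 b3:- b4:1 b5:1 b6:4 b7:6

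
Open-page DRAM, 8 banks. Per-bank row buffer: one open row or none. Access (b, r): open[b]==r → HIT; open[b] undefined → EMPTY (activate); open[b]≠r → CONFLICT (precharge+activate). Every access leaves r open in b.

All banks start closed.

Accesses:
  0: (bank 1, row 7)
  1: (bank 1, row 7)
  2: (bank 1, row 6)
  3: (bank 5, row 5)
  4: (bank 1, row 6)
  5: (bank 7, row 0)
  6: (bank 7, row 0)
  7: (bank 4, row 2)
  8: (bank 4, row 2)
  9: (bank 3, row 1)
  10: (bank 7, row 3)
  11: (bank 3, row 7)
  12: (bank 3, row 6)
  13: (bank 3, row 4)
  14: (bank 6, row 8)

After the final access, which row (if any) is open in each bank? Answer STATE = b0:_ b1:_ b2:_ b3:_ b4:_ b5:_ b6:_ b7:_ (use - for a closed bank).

STATE = b0:- b1:6 b2:- b3:4 b4:2 b5:5 b6:8 b7:3

step 0: bank1 None->7 [EMPTY]
step 1: bank1 7->7 [HIT]
step 2: bank1 7->6 [CONFLICT]
step 3: bank5 None->5 [EMPTY]
step 4: bank1 6->6 [HIT]
step 5: bank7 None->0 [EMPTY]
step 6: bank7 0->0 [HIT]
step 7: bank4 None->2 [EMPTY]
step 8: bank4 2->2 [HIT]
step 9: bank3 None->1 [EMPTY]
step 10: bank7 0->3 [CONFLICT]
step 11: bank3 1->7 [CONFLICT]
step 12: bank3 7->6 [CONFLICT]
step 13: bank3 6->4 [CONFLICT]
step 14: bank6 None->8 [EMPTY]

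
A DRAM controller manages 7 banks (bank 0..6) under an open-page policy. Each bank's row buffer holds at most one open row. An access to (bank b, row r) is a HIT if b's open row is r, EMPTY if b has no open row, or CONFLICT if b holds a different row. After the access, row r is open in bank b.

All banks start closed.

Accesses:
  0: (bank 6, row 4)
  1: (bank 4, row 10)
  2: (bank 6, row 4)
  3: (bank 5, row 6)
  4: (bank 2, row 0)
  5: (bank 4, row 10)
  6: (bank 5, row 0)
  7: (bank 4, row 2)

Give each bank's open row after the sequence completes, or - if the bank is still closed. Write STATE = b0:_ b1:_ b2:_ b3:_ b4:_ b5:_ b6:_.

STATE = b0:- b1:- b2:0 b3:- b4:2 b5:0 b6:4

0: bank 6 row 4 — prev None → EMPTY
1: bank 4 row 10 — prev None → EMPTY
2: bank 6 row 4 — prev 4 → HIT
3: bank 5 row 6 — prev None → EMPTY
4: bank 2 row 0 — prev None → EMPTY
5: bank 4 row 10 — prev 10 → HIT
6: bank 5 row 0 — prev 6 → CONFLICT
7: bank 4 row 2 — prev 10 → CONFLICT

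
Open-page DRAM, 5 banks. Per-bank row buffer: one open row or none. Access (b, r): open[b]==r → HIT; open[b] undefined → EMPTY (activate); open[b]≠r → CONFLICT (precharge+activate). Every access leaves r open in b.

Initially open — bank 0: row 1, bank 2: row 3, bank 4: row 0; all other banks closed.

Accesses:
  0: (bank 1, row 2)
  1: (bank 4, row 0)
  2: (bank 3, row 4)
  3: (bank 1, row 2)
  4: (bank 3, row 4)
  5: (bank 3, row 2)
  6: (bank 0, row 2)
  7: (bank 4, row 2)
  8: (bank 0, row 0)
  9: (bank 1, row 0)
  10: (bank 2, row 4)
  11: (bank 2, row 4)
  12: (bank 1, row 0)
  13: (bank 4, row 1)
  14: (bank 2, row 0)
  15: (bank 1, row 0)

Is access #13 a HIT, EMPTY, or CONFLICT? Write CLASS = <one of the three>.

CLASS = CONFLICT

#0 (1,2) E
#1 (4,0) H  (was 0)
#2 (3,4) E
#3 (1,2) H  (was 2)
#4 (3,4) H  (was 4)
#5 (3,2) C  (was 4)
#6 (0,2) C  (was 1)
#7 (4,2) C  (was 0)
#8 (0,0) C  (was 2)
#9 (1,0) C  (was 2)
#10 (2,4) C  (was 3)
#11 (2,4) H  (was 4)
#12 (1,0) H  (was 0)
#13 (4,1) C  (was 2)
#14 (2,0) C  (was 4)
#15 (1,0) H  (was 0)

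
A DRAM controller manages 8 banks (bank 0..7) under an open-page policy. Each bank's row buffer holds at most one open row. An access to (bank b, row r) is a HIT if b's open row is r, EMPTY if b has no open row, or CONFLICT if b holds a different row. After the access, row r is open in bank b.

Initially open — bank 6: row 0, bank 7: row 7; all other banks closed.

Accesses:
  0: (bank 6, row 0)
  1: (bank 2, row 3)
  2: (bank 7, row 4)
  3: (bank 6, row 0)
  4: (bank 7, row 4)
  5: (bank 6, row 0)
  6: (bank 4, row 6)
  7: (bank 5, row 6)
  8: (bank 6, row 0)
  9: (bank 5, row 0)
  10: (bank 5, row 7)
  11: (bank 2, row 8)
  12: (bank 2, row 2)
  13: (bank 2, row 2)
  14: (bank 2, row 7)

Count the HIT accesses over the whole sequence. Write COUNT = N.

COUNT = 6

#0 (6,0) H  (was 0)
#1 (2,3) E
#2 (7,4) C  (was 7)
#3 (6,0) H  (was 0)
#4 (7,4) H  (was 4)
#5 (6,0) H  (was 0)
#6 (4,6) E
#7 (5,6) E
#8 (6,0) H  (was 0)
#9 (5,0) C  (was 6)
#10 (5,7) C  (was 0)
#11 (2,8) C  (was 3)
#12 (2,2) C  (was 8)
#13 (2,2) H  (was 2)
#14 (2,7) C  (was 2)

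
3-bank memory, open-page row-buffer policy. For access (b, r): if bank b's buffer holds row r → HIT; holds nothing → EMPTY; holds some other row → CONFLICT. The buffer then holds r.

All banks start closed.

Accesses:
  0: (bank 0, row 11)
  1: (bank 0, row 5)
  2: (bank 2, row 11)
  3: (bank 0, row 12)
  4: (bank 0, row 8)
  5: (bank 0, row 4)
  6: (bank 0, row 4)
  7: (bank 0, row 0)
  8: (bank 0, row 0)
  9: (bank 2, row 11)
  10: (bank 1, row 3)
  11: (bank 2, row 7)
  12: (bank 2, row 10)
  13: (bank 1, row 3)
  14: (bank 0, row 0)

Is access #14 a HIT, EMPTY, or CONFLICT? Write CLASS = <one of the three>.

CLASS = HIT

0: bank 0 row 11 — prev None → EMPTY
1: bank 0 row 5 — prev 11 → CONFLICT
2: bank 2 row 11 — prev None → EMPTY
3: bank 0 row 12 — prev 5 → CONFLICT
4: bank 0 row 8 — prev 12 → CONFLICT
5: bank 0 row 4 — prev 8 → CONFLICT
6: bank 0 row 4 — prev 4 → HIT
7: bank 0 row 0 — prev 4 → CONFLICT
8: bank 0 row 0 — prev 0 → HIT
9: bank 2 row 11 — prev 11 → HIT
10: bank 1 row 3 — prev None → EMPTY
11: bank 2 row 7 — prev 11 → CONFLICT
12: bank 2 row 10 — prev 7 → CONFLICT
13: bank 1 row 3 — prev 3 → HIT
14: bank 0 row 0 — prev 0 → HIT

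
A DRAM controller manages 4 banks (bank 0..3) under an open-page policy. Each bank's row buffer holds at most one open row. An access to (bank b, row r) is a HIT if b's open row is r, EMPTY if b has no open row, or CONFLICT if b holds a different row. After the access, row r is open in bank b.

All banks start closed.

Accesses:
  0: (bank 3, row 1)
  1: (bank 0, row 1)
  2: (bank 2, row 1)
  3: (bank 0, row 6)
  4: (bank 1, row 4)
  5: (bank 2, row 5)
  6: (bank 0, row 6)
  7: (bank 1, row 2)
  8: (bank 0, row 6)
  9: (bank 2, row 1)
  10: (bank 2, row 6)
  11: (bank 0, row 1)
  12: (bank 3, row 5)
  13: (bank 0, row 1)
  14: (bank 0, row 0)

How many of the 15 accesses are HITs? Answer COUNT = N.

  [0] b3 r1: no row ⇒ E
  [1] b0 r1: no row ⇒ E
  [2] b2 r1: no row ⇒ E
  [3] b0 r6: had r1 ⇒ C
  [4] b1 r4: no row ⇒ E
  [5] b2 r5: had r1 ⇒ C
  [6] b0 r6: had r6 ⇒ H
  [7] b1 r2: had r4 ⇒ C
  [8] b0 r6: had r6 ⇒ H
  [9] b2 r1: had r5 ⇒ C
  [10] b2 r6: had r1 ⇒ C
  [11] b0 r1: had r6 ⇒ C
  [12] b3 r5: had r1 ⇒ C
  [13] b0 r1: had r1 ⇒ H
  [14] b0 r0: had r1 ⇒ C

COUNT = 3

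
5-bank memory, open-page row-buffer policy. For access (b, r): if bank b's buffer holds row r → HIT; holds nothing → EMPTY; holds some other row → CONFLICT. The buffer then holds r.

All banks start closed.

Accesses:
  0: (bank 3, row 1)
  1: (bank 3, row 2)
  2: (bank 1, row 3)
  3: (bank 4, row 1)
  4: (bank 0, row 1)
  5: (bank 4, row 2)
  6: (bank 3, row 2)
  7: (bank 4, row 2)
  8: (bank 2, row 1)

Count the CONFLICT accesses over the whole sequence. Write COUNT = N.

0: bank 3 row 1 — prev None → EMPTY
1: bank 3 row 2 — prev 1 → CONFLICT
2: bank 1 row 3 — prev None → EMPTY
3: bank 4 row 1 — prev None → EMPTY
4: bank 0 row 1 — prev None → EMPTY
5: bank 4 row 2 — prev 1 → CONFLICT
6: bank 3 row 2 — prev 2 → HIT
7: bank 4 row 2 — prev 2 → HIT
8: bank 2 row 1 — prev None → EMPTY

COUNT = 2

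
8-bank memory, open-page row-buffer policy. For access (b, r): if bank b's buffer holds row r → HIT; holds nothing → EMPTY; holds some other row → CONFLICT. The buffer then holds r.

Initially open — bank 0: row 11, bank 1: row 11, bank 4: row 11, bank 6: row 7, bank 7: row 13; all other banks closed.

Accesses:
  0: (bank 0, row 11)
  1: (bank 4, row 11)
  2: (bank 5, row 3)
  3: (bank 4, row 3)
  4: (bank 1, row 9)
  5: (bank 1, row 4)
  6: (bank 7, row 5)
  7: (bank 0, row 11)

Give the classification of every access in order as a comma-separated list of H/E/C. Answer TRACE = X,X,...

0: bank 0 row 11 — prev 11 → HIT
1: bank 4 row 11 — prev 11 → HIT
2: bank 5 row 3 — prev None → EMPTY
3: bank 4 row 3 — prev 11 → CONFLICT
4: bank 1 row 9 — prev 11 → CONFLICT
5: bank 1 row 4 — prev 9 → CONFLICT
6: bank 7 row 5 — prev 13 → CONFLICT
7: bank 0 row 11 — prev 11 → HIT

TRACE = H,H,E,C,C,C,C,H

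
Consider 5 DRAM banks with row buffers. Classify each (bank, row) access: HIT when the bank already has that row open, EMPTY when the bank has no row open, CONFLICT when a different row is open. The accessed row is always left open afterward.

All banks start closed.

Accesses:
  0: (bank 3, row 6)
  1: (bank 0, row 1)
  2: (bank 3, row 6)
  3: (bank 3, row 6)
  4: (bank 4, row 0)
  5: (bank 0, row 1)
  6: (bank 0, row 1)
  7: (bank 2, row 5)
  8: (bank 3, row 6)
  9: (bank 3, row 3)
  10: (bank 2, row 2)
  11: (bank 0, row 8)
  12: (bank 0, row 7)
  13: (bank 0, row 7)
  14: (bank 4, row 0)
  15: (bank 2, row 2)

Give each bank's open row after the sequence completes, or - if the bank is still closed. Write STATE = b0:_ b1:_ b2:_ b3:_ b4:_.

STATE = b0:7 b1:- b2:2 b3:3 b4:0

#0 (3,6) E
#1 (0,1) E
#2 (3,6) H  (was 6)
#3 (3,6) H  (was 6)
#4 (4,0) E
#5 (0,1) H  (was 1)
#6 (0,1) H  (was 1)
#7 (2,5) E
#8 (3,6) H  (was 6)
#9 (3,3) C  (was 6)
#10 (2,2) C  (was 5)
#11 (0,8) C  (was 1)
#12 (0,7) C  (was 8)
#13 (0,7) H  (was 7)
#14 (4,0) H  (was 0)
#15 (2,2) H  (was 2)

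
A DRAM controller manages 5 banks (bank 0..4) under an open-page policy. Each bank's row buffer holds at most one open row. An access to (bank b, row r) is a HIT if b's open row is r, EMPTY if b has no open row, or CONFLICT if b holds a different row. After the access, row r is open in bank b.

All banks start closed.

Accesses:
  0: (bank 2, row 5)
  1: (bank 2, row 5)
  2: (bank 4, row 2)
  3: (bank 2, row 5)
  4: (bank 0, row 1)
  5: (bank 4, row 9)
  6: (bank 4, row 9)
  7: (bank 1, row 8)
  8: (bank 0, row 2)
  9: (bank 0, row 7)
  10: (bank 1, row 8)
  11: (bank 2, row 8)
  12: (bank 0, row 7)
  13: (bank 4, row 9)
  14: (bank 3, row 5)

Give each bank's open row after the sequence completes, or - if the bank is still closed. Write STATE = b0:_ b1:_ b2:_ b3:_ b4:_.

STATE = b0:7 b1:8 b2:8 b3:5 b4:9

#0 (2,5) E
#1 (2,5) H  (was 5)
#2 (4,2) E
#3 (2,5) H  (was 5)
#4 (0,1) E
#5 (4,9) C  (was 2)
#6 (4,9) H  (was 9)
#7 (1,8) E
#8 (0,2) C  (was 1)
#9 (0,7) C  (was 2)
#10 (1,8) H  (was 8)
#11 (2,8) C  (was 5)
#12 (0,7) H  (was 7)
#13 (4,9) H  (was 9)
#14 (3,5) E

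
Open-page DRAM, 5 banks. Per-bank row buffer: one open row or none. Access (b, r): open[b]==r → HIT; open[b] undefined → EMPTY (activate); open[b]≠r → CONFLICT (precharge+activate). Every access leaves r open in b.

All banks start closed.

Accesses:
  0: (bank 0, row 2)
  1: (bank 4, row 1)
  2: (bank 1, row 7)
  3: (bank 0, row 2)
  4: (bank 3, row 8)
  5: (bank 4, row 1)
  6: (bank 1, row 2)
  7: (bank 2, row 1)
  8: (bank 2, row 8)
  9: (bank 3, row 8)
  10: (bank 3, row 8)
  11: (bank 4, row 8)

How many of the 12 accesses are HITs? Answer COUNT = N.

#0 (0,2) E
#1 (4,1) E
#2 (1,7) E
#3 (0,2) H  (was 2)
#4 (3,8) E
#5 (4,1) H  (was 1)
#6 (1,2) C  (was 7)
#7 (2,1) E
#8 (2,8) C  (was 1)
#9 (3,8) H  (was 8)
#10 (3,8) H  (was 8)
#11 (4,8) C  (was 1)

COUNT = 4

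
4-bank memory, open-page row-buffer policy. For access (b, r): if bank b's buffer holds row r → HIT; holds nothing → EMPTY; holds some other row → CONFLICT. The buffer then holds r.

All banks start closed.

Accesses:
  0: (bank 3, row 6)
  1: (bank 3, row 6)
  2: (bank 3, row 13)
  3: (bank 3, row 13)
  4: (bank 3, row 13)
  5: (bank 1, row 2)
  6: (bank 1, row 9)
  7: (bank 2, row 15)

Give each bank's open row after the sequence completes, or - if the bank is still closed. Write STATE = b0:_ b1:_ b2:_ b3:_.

#0 (3,6) E
#1 (3,6) H  (was 6)
#2 (3,13) C  (was 6)
#3 (3,13) H  (was 13)
#4 (3,13) H  (was 13)
#5 (1,2) E
#6 (1,9) C  (was 2)
#7 (2,15) E

STATE = b0:- b1:9 b2:15 b3:13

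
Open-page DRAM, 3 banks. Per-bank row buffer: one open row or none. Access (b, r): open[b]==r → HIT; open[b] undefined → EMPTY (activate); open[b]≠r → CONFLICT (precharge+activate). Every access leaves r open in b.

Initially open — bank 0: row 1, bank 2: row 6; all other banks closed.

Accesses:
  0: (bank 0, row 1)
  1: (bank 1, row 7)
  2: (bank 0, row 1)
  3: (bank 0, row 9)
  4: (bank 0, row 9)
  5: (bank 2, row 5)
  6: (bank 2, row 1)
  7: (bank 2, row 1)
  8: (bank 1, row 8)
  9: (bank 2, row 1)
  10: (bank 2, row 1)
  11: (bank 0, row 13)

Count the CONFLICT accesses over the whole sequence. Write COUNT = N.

COUNT = 5

step 0: bank0 1->1 [HIT]
step 1: bank1 None->7 [EMPTY]
step 2: bank0 1->1 [HIT]
step 3: bank0 1->9 [CONFLICT]
step 4: bank0 9->9 [HIT]
step 5: bank2 6->5 [CONFLICT]
step 6: bank2 5->1 [CONFLICT]
step 7: bank2 1->1 [HIT]
step 8: bank1 7->8 [CONFLICT]
step 9: bank2 1->1 [HIT]
step 10: bank2 1->1 [HIT]
step 11: bank0 9->13 [CONFLICT]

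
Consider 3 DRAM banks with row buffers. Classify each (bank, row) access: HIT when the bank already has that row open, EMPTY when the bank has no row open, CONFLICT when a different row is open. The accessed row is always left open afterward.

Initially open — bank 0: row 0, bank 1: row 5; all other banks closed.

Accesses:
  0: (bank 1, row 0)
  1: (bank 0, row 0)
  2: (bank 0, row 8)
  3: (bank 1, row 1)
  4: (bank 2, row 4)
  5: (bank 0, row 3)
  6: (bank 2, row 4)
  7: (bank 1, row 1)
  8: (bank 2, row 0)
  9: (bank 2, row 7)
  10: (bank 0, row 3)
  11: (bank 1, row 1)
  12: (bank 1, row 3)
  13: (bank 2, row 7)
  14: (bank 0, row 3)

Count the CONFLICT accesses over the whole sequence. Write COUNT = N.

COUNT = 7

step 0: bank1 5->0 [CONFLICT]
step 1: bank0 0->0 [HIT]
step 2: bank0 0->8 [CONFLICT]
step 3: bank1 0->1 [CONFLICT]
step 4: bank2 None->4 [EMPTY]
step 5: bank0 8->3 [CONFLICT]
step 6: bank2 4->4 [HIT]
step 7: bank1 1->1 [HIT]
step 8: bank2 4->0 [CONFLICT]
step 9: bank2 0->7 [CONFLICT]
step 10: bank0 3->3 [HIT]
step 11: bank1 1->1 [HIT]
step 12: bank1 1->3 [CONFLICT]
step 13: bank2 7->7 [HIT]
step 14: bank0 3->3 [HIT]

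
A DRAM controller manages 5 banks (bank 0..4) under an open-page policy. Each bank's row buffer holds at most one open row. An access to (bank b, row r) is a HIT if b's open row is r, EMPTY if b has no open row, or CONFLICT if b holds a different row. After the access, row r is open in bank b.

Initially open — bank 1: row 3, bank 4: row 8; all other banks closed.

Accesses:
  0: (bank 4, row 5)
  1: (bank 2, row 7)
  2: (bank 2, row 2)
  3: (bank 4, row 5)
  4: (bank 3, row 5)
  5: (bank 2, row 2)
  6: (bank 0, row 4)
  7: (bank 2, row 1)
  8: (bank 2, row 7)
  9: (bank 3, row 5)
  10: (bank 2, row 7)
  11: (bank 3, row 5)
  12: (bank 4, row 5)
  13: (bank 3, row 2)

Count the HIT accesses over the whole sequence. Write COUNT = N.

step 0: bank4 8->5 [CONFLICT]
step 1: bank2 None->7 [EMPTY]
step 2: bank2 7->2 [CONFLICT]
step 3: bank4 5->5 [HIT]
step 4: bank3 None->5 [EMPTY]
step 5: bank2 2->2 [HIT]
step 6: bank0 None->4 [EMPTY]
step 7: bank2 2->1 [CONFLICT]
step 8: bank2 1->7 [CONFLICT]
step 9: bank3 5->5 [HIT]
step 10: bank2 7->7 [HIT]
step 11: bank3 5->5 [HIT]
step 12: bank4 5->5 [HIT]
step 13: bank3 5->2 [CONFLICT]

COUNT = 6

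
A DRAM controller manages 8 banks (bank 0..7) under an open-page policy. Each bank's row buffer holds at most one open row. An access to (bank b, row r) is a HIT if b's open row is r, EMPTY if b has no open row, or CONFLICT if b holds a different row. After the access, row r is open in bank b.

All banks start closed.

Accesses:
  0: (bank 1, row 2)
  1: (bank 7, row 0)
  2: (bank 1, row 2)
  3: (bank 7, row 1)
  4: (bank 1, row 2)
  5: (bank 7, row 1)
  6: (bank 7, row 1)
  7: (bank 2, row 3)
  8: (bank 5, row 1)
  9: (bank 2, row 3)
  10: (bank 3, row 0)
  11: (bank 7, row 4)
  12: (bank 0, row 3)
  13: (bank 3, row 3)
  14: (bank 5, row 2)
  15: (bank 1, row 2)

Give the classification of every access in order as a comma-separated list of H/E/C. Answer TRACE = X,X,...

TRACE = E,E,H,C,H,H,H,E,E,H,E,C,E,C,C,H

step 0: bank1 None->2 [EMPTY]
step 1: bank7 None->0 [EMPTY]
step 2: bank1 2->2 [HIT]
step 3: bank7 0->1 [CONFLICT]
step 4: bank1 2->2 [HIT]
step 5: bank7 1->1 [HIT]
step 6: bank7 1->1 [HIT]
step 7: bank2 None->3 [EMPTY]
step 8: bank5 None->1 [EMPTY]
step 9: bank2 3->3 [HIT]
step 10: bank3 None->0 [EMPTY]
step 11: bank7 1->4 [CONFLICT]
step 12: bank0 None->3 [EMPTY]
step 13: bank3 0->3 [CONFLICT]
step 14: bank5 1->2 [CONFLICT]
step 15: bank1 2->2 [HIT]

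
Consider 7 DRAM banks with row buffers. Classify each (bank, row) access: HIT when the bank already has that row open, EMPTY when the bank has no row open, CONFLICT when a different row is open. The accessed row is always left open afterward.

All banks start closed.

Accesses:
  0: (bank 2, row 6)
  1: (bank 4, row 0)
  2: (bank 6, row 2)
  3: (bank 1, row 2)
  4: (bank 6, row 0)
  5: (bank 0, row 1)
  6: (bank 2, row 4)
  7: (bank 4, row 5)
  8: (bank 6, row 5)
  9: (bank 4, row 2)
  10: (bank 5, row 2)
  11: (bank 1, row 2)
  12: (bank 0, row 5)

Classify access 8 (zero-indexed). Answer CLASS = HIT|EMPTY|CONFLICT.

CLASS = CONFLICT

#0 (2,6) E
#1 (4,0) E
#2 (6,2) E
#3 (1,2) E
#4 (6,0) C  (was 2)
#5 (0,1) E
#6 (2,4) C  (was 6)
#7 (4,5) C  (was 0)
#8 (6,5) C  (was 0)
#9 (4,2) C  (was 5)
#10 (5,2) E
#11 (1,2) H  (was 2)
#12 (0,5) C  (was 1)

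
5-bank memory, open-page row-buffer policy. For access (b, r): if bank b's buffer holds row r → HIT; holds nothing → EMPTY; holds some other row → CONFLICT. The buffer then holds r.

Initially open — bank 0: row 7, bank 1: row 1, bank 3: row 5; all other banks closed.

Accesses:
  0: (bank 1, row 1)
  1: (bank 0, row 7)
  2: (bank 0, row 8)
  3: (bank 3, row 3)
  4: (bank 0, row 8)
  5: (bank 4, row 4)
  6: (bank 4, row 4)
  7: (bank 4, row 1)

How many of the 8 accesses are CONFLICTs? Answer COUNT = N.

#0 (1,1) H  (was 1)
#1 (0,7) H  (was 7)
#2 (0,8) C  (was 7)
#3 (3,3) C  (was 5)
#4 (0,8) H  (was 8)
#5 (4,4) E
#6 (4,4) H  (was 4)
#7 (4,1) C  (was 4)

COUNT = 3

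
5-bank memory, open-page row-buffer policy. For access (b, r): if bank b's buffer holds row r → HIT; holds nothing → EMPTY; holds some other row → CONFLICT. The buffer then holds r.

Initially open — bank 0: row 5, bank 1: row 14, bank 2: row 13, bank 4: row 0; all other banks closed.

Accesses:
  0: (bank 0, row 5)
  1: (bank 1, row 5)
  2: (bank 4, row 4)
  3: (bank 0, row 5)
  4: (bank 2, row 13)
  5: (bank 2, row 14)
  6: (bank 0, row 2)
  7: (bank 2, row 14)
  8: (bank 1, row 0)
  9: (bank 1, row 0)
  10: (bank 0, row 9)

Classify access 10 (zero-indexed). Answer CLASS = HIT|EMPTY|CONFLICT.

CLASS = CONFLICT

  [0] b0 r5: had r5 ⇒ H
  [1] b1 r5: had r14 ⇒ C
  [2] b4 r4: had r0 ⇒ C
  [3] b0 r5: had r5 ⇒ H
  [4] b2 r13: had r13 ⇒ H
  [5] b2 r14: had r13 ⇒ C
  [6] b0 r2: had r5 ⇒ C
  [7] b2 r14: had r14 ⇒ H
  [8] b1 r0: had r5 ⇒ C
  [9] b1 r0: had r0 ⇒ H
  [10] b0 r9: had r2 ⇒ C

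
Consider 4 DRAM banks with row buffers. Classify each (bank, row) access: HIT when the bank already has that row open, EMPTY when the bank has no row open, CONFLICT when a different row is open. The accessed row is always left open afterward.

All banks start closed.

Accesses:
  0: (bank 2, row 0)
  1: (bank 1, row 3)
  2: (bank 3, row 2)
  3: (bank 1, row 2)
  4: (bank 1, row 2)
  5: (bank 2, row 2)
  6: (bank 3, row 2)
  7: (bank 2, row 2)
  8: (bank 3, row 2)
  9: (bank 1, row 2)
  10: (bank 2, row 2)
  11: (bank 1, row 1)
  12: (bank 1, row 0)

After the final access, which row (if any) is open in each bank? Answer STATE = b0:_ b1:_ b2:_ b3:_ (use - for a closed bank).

0: bank 2 row 0 — prev None → EMPTY
1: bank 1 row 3 — prev None → EMPTY
2: bank 3 row 2 — prev None → EMPTY
3: bank 1 row 2 — prev 3 → CONFLICT
4: bank 1 row 2 — prev 2 → HIT
5: bank 2 row 2 — prev 0 → CONFLICT
6: bank 3 row 2 — prev 2 → HIT
7: bank 2 row 2 — prev 2 → HIT
8: bank 3 row 2 — prev 2 → HIT
9: bank 1 row 2 — prev 2 → HIT
10: bank 2 row 2 — prev 2 → HIT
11: bank 1 row 1 — prev 2 → CONFLICT
12: bank 1 row 0 — prev 1 → CONFLICT

STATE = b0:- b1:0 b2:2 b3:2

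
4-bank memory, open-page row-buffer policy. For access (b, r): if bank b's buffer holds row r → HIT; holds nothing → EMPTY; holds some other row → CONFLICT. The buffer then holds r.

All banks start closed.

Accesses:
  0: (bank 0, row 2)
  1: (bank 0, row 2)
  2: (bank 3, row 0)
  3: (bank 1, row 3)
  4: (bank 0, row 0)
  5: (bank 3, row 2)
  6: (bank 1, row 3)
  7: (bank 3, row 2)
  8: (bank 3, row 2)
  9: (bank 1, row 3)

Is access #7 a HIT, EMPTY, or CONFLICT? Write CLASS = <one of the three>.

  [0] b0 r2: no row ⇒ E
  [1] b0 r2: had r2 ⇒ H
  [2] b3 r0: no row ⇒ E
  [3] b1 r3: no row ⇒ E
  [4] b0 r0: had r2 ⇒ C
  [5] b3 r2: had r0 ⇒ C
  [6] b1 r3: had r3 ⇒ H
  [7] b3 r2: had r2 ⇒ H
  [8] b3 r2: had r2 ⇒ H
  [9] b1 r3: had r3 ⇒ H

CLASS = HIT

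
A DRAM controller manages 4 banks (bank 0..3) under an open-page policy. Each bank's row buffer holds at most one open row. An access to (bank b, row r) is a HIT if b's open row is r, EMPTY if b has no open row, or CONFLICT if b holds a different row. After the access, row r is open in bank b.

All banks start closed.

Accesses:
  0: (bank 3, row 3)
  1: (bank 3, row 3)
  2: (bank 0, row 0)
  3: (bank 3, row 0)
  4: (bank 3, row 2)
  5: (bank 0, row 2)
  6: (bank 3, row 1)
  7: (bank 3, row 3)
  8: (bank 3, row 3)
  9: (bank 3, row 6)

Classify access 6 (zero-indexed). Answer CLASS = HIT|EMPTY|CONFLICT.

step 0: bank3 None->3 [EMPTY]
step 1: bank3 3->3 [HIT]
step 2: bank0 None->0 [EMPTY]
step 3: bank3 3->0 [CONFLICT]
step 4: bank3 0->2 [CONFLICT]
step 5: bank0 0->2 [CONFLICT]
step 6: bank3 2->1 [CONFLICT]
step 7: bank3 1->3 [CONFLICT]
step 8: bank3 3->3 [HIT]
step 9: bank3 3->6 [CONFLICT]

CLASS = CONFLICT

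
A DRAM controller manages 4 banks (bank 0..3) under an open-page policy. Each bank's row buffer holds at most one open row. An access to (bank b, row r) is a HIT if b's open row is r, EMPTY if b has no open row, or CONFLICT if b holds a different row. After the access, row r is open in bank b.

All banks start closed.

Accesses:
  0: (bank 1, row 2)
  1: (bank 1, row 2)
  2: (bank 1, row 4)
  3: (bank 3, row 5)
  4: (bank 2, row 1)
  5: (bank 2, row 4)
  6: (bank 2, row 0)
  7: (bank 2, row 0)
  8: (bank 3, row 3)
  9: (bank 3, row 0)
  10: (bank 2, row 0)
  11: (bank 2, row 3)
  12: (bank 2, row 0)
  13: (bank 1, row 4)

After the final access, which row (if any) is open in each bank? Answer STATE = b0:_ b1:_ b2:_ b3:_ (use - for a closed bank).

STATE = b0:- b1:4 b2:0 b3:0

#0 (1,2) E
#1 (1,2) H  (was 2)
#2 (1,4) C  (was 2)
#3 (3,5) E
#4 (2,1) E
#5 (2,4) C  (was 1)
#6 (2,0) C  (was 4)
#7 (2,0) H  (was 0)
#8 (3,3) C  (was 5)
#9 (3,0) C  (was 3)
#10 (2,0) H  (was 0)
#11 (2,3) C  (was 0)
#12 (2,0) C  (was 3)
#13 (1,4) H  (was 4)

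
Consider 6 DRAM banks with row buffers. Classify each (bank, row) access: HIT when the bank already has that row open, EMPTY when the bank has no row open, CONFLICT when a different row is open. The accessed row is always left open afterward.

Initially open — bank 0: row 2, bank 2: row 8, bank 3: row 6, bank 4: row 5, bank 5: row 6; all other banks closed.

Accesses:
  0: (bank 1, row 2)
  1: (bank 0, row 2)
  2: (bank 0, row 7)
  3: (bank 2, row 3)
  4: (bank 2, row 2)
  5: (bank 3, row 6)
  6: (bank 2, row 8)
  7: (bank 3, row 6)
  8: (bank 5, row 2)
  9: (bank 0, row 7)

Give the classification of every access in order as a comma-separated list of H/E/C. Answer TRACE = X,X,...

0: bank 1 row 2 — prev None → EMPTY
1: bank 0 row 2 — prev 2 → HIT
2: bank 0 row 7 — prev 2 → CONFLICT
3: bank 2 row 3 — prev 8 → CONFLICT
4: bank 2 row 2 — prev 3 → CONFLICT
5: bank 3 row 6 — prev 6 → HIT
6: bank 2 row 8 — prev 2 → CONFLICT
7: bank 3 row 6 — prev 6 → HIT
8: bank 5 row 2 — prev 6 → CONFLICT
9: bank 0 row 7 — prev 7 → HIT

TRACE = E,H,C,C,C,H,C,H,C,H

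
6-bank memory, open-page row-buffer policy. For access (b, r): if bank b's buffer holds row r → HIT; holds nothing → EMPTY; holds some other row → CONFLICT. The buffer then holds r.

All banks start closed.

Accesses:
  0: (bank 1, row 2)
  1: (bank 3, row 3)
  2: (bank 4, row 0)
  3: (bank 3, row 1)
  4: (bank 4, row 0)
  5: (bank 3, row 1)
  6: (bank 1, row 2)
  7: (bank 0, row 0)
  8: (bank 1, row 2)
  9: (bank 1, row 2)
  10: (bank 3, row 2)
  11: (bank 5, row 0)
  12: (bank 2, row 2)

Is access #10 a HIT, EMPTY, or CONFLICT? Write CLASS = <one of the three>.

#0 (1,2) E
#1 (3,3) E
#2 (4,0) E
#3 (3,1) C  (was 3)
#4 (4,0) H  (was 0)
#5 (3,1) H  (was 1)
#6 (1,2) H  (was 2)
#7 (0,0) E
#8 (1,2) H  (was 2)
#9 (1,2) H  (was 2)
#10 (3,2) C  (was 1)
#11 (5,0) E
#12 (2,2) E

CLASS = CONFLICT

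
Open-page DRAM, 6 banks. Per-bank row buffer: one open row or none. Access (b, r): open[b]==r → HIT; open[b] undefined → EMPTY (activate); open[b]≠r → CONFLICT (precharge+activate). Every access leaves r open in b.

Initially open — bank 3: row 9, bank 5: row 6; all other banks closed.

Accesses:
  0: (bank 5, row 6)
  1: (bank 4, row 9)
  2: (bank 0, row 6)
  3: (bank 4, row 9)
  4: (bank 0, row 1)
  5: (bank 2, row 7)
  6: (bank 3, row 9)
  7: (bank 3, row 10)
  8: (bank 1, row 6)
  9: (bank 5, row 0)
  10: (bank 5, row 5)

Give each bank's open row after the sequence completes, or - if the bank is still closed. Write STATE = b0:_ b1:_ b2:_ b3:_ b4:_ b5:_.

step 0: bank5 6->6 [HIT]
step 1: bank4 None->9 [EMPTY]
step 2: bank0 None->6 [EMPTY]
step 3: bank4 9->9 [HIT]
step 4: bank0 6->1 [CONFLICT]
step 5: bank2 None->7 [EMPTY]
step 6: bank3 9->9 [HIT]
step 7: bank3 9->10 [CONFLICT]
step 8: bank1 None->6 [EMPTY]
step 9: bank5 6->0 [CONFLICT]
step 10: bank5 0->5 [CONFLICT]

STATE = b0:1 b1:6 b2:7 b3:10 b4:9 b5:5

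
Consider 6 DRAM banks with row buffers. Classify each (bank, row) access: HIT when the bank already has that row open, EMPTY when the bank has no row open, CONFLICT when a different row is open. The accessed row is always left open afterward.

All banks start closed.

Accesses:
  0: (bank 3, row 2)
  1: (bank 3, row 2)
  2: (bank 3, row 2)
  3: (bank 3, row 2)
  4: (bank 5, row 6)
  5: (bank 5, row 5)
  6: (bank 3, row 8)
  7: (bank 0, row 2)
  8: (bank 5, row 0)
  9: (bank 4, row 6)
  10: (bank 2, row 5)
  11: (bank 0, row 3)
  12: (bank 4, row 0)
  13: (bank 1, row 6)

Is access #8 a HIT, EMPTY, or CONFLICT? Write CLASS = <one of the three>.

0: bank 3 row 2 — prev None → EMPTY
1: bank 3 row 2 — prev 2 → HIT
2: bank 3 row 2 — prev 2 → HIT
3: bank 3 row 2 — prev 2 → HIT
4: bank 5 row 6 — prev None → EMPTY
5: bank 5 row 5 — prev 6 → CONFLICT
6: bank 3 row 8 — prev 2 → CONFLICT
7: bank 0 row 2 — prev None → EMPTY
8: bank 5 row 0 — prev 5 → CONFLICT
9: bank 4 row 6 — prev None → EMPTY
10: bank 2 row 5 — prev None → EMPTY
11: bank 0 row 3 — prev 2 → CONFLICT
12: bank 4 row 0 — prev 6 → CONFLICT
13: bank 1 row 6 — prev None → EMPTY

CLASS = CONFLICT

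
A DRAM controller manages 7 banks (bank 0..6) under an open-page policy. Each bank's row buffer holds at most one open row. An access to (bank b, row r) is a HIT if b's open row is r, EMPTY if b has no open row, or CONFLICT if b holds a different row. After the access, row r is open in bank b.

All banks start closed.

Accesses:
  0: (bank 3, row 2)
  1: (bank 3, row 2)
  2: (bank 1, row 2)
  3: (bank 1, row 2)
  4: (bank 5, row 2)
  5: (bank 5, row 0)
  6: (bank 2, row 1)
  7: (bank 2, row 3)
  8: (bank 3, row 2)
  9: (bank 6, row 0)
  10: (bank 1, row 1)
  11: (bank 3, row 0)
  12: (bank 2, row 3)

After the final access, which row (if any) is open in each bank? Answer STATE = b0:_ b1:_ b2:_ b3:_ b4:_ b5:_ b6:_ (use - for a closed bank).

STATE = b0:- b1:1 b2:3 b3:0 b4:- b5:0 b6:0

#0 (3,2) E
#1 (3,2) H  (was 2)
#2 (1,2) E
#3 (1,2) H  (was 2)
#4 (5,2) E
#5 (5,0) C  (was 2)
#6 (2,1) E
#7 (2,3) C  (was 1)
#8 (3,2) H  (was 2)
#9 (6,0) E
#10 (1,1) C  (was 2)
#11 (3,0) C  (was 2)
#12 (2,3) H  (was 3)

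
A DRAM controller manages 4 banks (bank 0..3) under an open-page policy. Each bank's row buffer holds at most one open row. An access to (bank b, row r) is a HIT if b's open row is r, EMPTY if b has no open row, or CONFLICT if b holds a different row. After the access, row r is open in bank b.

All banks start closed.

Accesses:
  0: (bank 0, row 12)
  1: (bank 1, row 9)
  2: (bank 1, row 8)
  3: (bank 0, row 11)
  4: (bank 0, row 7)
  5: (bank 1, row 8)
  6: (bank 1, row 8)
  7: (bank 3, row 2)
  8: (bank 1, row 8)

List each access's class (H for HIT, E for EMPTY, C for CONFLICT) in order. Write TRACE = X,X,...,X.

TRACE = E,E,C,C,C,H,H,E,H

  [0] b0 r12: no row ⇒ E
  [1] b1 r9: no row ⇒ E
  [2] b1 r8: had r9 ⇒ C
  [3] b0 r11: had r12 ⇒ C
  [4] b0 r7: had r11 ⇒ C
  [5] b1 r8: had r8 ⇒ H
  [6] b1 r8: had r8 ⇒ H
  [7] b3 r2: no row ⇒ E
  [8] b1 r8: had r8 ⇒ H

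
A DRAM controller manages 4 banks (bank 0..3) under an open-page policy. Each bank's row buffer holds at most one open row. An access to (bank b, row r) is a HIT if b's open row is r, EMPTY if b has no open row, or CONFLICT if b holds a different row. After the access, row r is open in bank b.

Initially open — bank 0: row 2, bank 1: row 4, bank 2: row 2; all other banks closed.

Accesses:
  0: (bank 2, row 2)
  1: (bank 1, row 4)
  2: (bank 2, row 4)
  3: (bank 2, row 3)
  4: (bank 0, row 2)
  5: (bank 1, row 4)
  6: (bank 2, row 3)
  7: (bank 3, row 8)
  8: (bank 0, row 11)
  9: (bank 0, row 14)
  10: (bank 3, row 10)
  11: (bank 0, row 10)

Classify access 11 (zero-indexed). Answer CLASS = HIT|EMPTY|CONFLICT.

CLASS = CONFLICT

0: bank 2 row 2 — prev 2 → HIT
1: bank 1 row 4 — prev 4 → HIT
2: bank 2 row 4 — prev 2 → CONFLICT
3: bank 2 row 3 — prev 4 → CONFLICT
4: bank 0 row 2 — prev 2 → HIT
5: bank 1 row 4 — prev 4 → HIT
6: bank 2 row 3 — prev 3 → HIT
7: bank 3 row 8 — prev None → EMPTY
8: bank 0 row 11 — prev 2 → CONFLICT
9: bank 0 row 14 — prev 11 → CONFLICT
10: bank 3 row 10 — prev 8 → CONFLICT
11: bank 0 row 10 — prev 14 → CONFLICT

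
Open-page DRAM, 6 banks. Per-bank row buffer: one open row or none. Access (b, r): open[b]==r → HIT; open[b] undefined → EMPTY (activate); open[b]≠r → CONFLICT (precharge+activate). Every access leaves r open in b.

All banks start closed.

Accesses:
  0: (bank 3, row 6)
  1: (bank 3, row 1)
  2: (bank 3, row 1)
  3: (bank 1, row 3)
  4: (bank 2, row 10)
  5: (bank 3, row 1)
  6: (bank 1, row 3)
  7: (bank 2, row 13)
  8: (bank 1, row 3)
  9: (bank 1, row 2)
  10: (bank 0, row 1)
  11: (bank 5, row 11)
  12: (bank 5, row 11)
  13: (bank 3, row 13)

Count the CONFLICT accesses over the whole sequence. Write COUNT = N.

COUNT = 4

#0 (3,6) E
#1 (3,1) C  (was 6)
#2 (3,1) H  (was 1)
#3 (1,3) E
#4 (2,10) E
#5 (3,1) H  (was 1)
#6 (1,3) H  (was 3)
#7 (2,13) C  (was 10)
#8 (1,3) H  (was 3)
#9 (1,2) C  (was 3)
#10 (0,1) E
#11 (5,11) E
#12 (5,11) H  (was 11)
#13 (3,13) C  (was 1)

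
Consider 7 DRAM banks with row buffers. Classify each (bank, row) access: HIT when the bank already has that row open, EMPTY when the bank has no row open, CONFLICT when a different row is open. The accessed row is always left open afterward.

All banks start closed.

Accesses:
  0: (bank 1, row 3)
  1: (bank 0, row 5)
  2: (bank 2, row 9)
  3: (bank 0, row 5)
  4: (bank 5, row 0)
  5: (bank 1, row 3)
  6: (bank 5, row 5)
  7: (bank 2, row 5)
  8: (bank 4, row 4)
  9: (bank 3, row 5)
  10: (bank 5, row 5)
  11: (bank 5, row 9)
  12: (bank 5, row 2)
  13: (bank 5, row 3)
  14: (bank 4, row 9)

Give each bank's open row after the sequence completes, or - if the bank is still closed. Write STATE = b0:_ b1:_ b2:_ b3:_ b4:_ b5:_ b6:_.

STATE = b0:5 b1:3 b2:5 b3:5 b4:9 b5:3 b6:-

#0 (1,3) E
#1 (0,5) E
#2 (2,9) E
#3 (0,5) H  (was 5)
#4 (5,0) E
#5 (1,3) H  (was 3)
#6 (5,5) C  (was 0)
#7 (2,5) C  (was 9)
#8 (4,4) E
#9 (3,5) E
#10 (5,5) H  (was 5)
#11 (5,9) C  (was 5)
#12 (5,2) C  (was 9)
#13 (5,3) C  (was 2)
#14 (4,9) C  (was 4)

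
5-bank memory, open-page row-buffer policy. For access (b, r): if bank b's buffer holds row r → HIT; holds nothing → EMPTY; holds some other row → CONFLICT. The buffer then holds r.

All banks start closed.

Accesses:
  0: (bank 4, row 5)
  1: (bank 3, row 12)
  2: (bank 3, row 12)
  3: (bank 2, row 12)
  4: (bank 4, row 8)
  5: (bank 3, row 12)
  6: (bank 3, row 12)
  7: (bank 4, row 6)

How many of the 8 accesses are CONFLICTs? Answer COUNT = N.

  [0] b4 r5: no row ⇒ E
  [1] b3 r12: no row ⇒ E
  [2] b3 r12: had r12 ⇒ H
  [3] b2 r12: no row ⇒ E
  [4] b4 r8: had r5 ⇒ C
  [5] b3 r12: had r12 ⇒ H
  [6] b3 r12: had r12 ⇒ H
  [7] b4 r6: had r8 ⇒ C

COUNT = 2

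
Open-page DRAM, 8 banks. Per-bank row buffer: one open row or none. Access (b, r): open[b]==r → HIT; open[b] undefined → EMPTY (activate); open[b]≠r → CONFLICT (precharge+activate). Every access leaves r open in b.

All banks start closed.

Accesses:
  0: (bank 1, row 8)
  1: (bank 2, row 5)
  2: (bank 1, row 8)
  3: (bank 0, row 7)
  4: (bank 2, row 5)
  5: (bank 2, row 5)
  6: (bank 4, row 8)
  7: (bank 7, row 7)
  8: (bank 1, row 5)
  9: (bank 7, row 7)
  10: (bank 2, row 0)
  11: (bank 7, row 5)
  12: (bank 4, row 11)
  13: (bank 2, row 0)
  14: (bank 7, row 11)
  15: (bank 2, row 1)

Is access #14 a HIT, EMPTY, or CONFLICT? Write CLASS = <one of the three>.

CLASS = CONFLICT

step 0: bank1 None->8 [EMPTY]
step 1: bank2 None->5 [EMPTY]
step 2: bank1 8->8 [HIT]
step 3: bank0 None->7 [EMPTY]
step 4: bank2 5->5 [HIT]
step 5: bank2 5->5 [HIT]
step 6: bank4 None->8 [EMPTY]
step 7: bank7 None->7 [EMPTY]
step 8: bank1 8->5 [CONFLICT]
step 9: bank7 7->7 [HIT]
step 10: bank2 5->0 [CONFLICT]
step 11: bank7 7->5 [CONFLICT]
step 12: bank4 8->11 [CONFLICT]
step 13: bank2 0->0 [HIT]
step 14: bank7 5->11 [CONFLICT]
step 15: bank2 0->1 [CONFLICT]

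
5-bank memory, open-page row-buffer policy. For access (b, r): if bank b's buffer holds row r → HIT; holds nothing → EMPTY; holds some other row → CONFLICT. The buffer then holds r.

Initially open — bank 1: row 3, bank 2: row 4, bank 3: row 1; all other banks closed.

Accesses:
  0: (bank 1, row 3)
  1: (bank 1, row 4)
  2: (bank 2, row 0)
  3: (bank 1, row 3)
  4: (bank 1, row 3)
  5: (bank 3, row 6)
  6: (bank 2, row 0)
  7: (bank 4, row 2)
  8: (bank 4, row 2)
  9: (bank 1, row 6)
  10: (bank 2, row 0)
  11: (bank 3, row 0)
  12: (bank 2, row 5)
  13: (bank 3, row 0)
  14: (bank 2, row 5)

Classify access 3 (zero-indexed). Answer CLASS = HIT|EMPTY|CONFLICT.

CLASS = CONFLICT

step 0: bank1 3->3 [HIT]
step 1: bank1 3->4 [CONFLICT]
step 2: bank2 4->0 [CONFLICT]
step 3: bank1 4->3 [CONFLICT]
step 4: bank1 3->3 [HIT]
step 5: bank3 1->6 [CONFLICT]
step 6: bank2 0->0 [HIT]
step 7: bank4 None->2 [EMPTY]
step 8: bank4 2->2 [HIT]
step 9: bank1 3->6 [CONFLICT]
step 10: bank2 0->0 [HIT]
step 11: bank3 6->0 [CONFLICT]
step 12: bank2 0->5 [CONFLICT]
step 13: bank3 0->0 [HIT]
step 14: bank2 5->5 [HIT]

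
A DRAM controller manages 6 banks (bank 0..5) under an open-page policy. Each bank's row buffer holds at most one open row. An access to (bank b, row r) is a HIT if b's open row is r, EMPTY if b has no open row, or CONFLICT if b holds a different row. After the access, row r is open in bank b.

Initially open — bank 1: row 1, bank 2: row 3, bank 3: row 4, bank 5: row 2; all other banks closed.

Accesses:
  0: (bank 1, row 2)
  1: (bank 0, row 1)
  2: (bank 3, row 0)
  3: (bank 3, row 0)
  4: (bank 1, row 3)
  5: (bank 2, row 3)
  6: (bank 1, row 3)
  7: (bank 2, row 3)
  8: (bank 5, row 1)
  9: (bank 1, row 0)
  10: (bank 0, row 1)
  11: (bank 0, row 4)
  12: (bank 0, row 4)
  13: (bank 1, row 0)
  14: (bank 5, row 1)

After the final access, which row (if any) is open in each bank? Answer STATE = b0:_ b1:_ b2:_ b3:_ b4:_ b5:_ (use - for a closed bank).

STATE = b0:4 b1:0 b2:3 b3:0 b4:- b5:1

  [0] b1 r2: had r1 ⇒ C
  [1] b0 r1: no row ⇒ E
  [2] b3 r0: had r4 ⇒ C
  [3] b3 r0: had r0 ⇒ H
  [4] b1 r3: had r2 ⇒ C
  [5] b2 r3: had r3 ⇒ H
  [6] b1 r3: had r3 ⇒ H
  [7] b2 r3: had r3 ⇒ H
  [8] b5 r1: had r2 ⇒ C
  [9] b1 r0: had r3 ⇒ C
  [10] b0 r1: had r1 ⇒ H
  [11] b0 r4: had r1 ⇒ C
  [12] b0 r4: had r4 ⇒ H
  [13] b1 r0: had r0 ⇒ H
  [14] b5 r1: had r1 ⇒ H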